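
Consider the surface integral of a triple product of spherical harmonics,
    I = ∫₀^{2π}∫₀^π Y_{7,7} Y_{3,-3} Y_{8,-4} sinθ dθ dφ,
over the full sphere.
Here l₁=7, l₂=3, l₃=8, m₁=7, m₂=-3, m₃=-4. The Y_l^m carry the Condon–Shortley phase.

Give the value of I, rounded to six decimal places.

Rules hold: Σm=0, L=18 even, 4≤8≤10.
N = 15·7·17 = 1785
Δ = 2!·12!·4!/19! = 1/5290740
Racah Σ t=0..2: t=0:+1/7257600 t=1:−1/2073600 t=2:+1/7257600 = -1/4838400
⇒ 3j(7 3 8; 0 0 0)² = 252/20995, sgn -1
Racah Σ t=0..0: t=0:+1/22992076800 = 1/22992076800
⇒ 3j(7 3 8; 7 -3 -4)² = 1/3876, sgn +1
4πI² = N·(3j₀)²·(3jₘ)² = 441/79781
I = -1·√(0.00552763/4π) = -0.02097320

-0.020973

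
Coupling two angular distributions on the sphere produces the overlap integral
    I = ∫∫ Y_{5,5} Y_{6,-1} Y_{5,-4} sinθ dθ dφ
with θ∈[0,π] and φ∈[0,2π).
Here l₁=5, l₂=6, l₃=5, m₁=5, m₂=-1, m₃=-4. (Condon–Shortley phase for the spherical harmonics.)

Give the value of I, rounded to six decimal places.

-0.094319

Checks pass: Σm=0; 16 even; l₃=5∈[1,11].
(2·5+1)(2·6+1)(2·5+1) = 1573
Δ: 6! 4! 6! / 17! → 1/28588560
sum: t=1:−1/345600 t=2:+1/13824 t=3:−1/5184 t=4:+1/13824 t=5:−1/345600 = -7/129600
3j²(5 6 5; 0 0 0) = Δ·Π!·Σ² = 80/7293  (sign +1)
sum: t=0:+1/2073600 = 1/2073600
3j²(5 6 5; 5 -1 -4) = Δ·Π!·Σ² = 63/9724  (sign -1)
combine: 4πI² = 1573·80/7293·63/9724 = 420/3757
take √, sign -1: I = -0.09431898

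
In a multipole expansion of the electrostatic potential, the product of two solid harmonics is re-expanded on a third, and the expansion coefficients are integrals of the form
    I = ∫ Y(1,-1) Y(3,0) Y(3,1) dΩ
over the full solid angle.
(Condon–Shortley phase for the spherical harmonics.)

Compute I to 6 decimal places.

0.000000

L=7 odd ⇒ parity kills the (l;000) factor ⇒ I = 0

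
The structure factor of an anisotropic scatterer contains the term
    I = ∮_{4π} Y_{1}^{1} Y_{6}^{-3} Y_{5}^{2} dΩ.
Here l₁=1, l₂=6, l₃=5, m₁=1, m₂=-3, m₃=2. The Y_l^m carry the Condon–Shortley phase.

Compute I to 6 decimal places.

Checks pass: Σm=0; 12 even; l₃=5∈[5,7].
(2·1+1)(2·6+1)(2·5+1) = 429
Δ: 2! 0! 10! / 13! → 1/858
sum: t=1:−1/14400 = -1/14400
3j²(1 6 5; 0 0 0) = Δ·Π!·Σ² = 6/143  (sign +1)
sum: t=0:+1/60480 = 1/60480
3j²(1 6 5; 1 -3 2) = Δ·Π!·Σ² = 6/143  (sign -1)
combine: 4πI² = 429·6/143·6/143 = 108/143
take √, sign -1: I = -0.24515397

-0.245154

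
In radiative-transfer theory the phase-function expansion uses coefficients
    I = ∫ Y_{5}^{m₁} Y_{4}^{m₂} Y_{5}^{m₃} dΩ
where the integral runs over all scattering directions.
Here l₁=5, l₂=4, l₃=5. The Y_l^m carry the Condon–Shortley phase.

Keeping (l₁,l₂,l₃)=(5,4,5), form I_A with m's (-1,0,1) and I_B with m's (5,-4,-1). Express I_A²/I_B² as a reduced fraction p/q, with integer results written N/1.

Shared (l₁,l₂,l₃)=(5,4,5): N and (l;000)² cancel in I_A²/I_B².
A: Δ = 4!·6!·4!/15! = 1/3153150; Racah Σ t=0..4: t=0:+1/414720 t=1:−1/4320 t=2:+1/768 t=3:−1/1296 t=4:+1/27648 = 7/20736; ⇒ 3j(5 4 5; -1 0 1)² = 8/1287, sgn +1
B: Δ = 4!·6!·4!/15! = 1/3153150; Racah Σ t=0..0: t=0:+1/414720 = 1/414720; ⇒ 3j(5 4 5; 5 -4 -1)² = 2/429, sgn +1
I_A²/I_B² = (8/1287)/(2/429) = 4/3

4/3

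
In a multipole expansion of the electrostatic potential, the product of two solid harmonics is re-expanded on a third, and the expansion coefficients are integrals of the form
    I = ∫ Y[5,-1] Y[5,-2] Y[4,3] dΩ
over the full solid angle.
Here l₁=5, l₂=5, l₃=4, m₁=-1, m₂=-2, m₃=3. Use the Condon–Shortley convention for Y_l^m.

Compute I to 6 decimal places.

m-sum 0 ✓  L=14 even ✓  0≤4≤10 ✓
Π(2lᵢ+1) = 11×11×9 = 1089
triangle coeff Δ(5,5,4) = 1/3153150
Σ_t [1,5]: t=1:−1/69120 t=2:+1/1728 t=3:−1/576 t=4:+1/1728 t=5:−1/69120 = -7/11520
(3j)²=2/143 [(5 5 4; 0 0 0)], sign=-1
Σ_t [2,3]: t=2:+1/6912 t=3:−1/5184 = -1/20736
(3j)²=5/2574 [(5 5 4; -1 -2 3)], sign=+1
⇒ 4πI² = 5/169
I = (-1)√(5/169/(4π)) = -0.04852178

-0.048522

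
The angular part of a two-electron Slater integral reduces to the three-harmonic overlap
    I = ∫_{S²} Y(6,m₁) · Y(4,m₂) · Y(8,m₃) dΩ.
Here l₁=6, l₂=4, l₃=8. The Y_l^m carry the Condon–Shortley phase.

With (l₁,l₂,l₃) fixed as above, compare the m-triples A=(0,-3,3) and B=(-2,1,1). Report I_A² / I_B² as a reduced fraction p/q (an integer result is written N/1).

Same 6,4,8: normalisation and zero-m 3j drop out of the ratio.
A: Δ: 2! 10! 6! / 19! → 1/23279256; sum: t=0:+1/4147200 t=1:−1/10368000 = 1/6912000; 3j²(6 4 8; 0 -3 3) = Δ·Π!·Σ² = 189/16796  (sign -1)
B: Δ: 2! 10! 6! / 19! → 1/23279256; sum: t=0:+1/19353600 t=1:−1/1451520 t=2:+1/1244160 = 29/174182400; 3j²(6 4 8; -2 1 1) = Δ·Π!·Σ² = 841/554268  (sign -1)
I_A²/I_B² = (189/16796)/(841/554268) = 6237/841

6237/841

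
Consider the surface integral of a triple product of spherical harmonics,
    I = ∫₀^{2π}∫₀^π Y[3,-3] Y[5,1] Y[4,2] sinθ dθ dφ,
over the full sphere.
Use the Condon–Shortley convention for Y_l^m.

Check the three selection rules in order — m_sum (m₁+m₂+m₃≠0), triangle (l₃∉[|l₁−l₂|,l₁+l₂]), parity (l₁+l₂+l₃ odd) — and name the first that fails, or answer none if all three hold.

none

azimuthal sum: -3 + 1 + 2 = 0  ✓
2 ≤ 4 ≤ 8 (triangle on l)  ✓
L = 3 + 5 + 4 = 12 (even)  ✓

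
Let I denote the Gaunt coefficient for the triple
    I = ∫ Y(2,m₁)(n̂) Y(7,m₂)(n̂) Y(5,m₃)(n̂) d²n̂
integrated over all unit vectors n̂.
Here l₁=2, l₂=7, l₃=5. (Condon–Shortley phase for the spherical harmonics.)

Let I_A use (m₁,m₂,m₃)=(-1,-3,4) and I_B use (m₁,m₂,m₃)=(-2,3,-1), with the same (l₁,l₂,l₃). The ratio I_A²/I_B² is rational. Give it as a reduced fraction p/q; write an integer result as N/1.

Same 2,7,5: normalisation and zero-m 3j drop out of the ratio.
A: Δ: 4! 0! 10! / 15! → 1/15015; sum: t=3:−1/2177280 = -1/2177280; 3j²(2 7 5; -1 -3 4) = Δ·Π!·Σ² = 8/3003  (sign +1)
B: Δ: 4! 0! 10! / 15! → 1/15015; sum: t=4:+1/414720 = 1/414720; 3j²(2 7 5; -2 3 -1) = Δ·Π!·Σ² = 2/143  (sign +1)
I_A²/I_B² = (8/3003)/(2/143) = 4/21

4/21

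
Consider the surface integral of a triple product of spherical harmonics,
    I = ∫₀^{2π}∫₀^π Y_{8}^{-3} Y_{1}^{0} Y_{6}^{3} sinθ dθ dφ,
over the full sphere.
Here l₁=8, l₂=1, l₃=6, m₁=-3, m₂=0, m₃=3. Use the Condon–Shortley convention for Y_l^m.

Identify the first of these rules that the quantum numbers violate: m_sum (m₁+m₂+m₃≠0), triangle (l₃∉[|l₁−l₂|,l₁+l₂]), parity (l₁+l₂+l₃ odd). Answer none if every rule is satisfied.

triangle

azimuthal sum: -3 + 0 + 3 = 0  ✓
7 ≤ 6 ≤ 9 (triangle on l)  ✗
L = 8 + 1 + 6 = 15 (odd)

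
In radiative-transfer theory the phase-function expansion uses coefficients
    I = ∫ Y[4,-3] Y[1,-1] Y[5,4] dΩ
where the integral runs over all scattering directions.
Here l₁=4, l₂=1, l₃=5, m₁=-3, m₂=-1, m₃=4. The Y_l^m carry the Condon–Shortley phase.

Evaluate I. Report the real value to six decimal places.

0.294638

Rules hold: Σm=0, L=10 even, 3≤5≤5.
N = 9·3·11 = 297
Δ = 0!·8!·2!/11! = 1/495
Racah Σ t=0..0: t=0:+1/576 = 1/576
⇒ 3j(4 1 5; 0 0 0)² = 5/99, sgn -1
Racah Σ t=0..0: t=0:+1/10080 = 1/10080
⇒ 3j(4 1 5; -3 -1 4)² = 4/55, sgn -1
4πI² = N·(3j₀)²·(3jₘ)² = 12/11
I = +1·√(1.09091/4π) = 0.29463840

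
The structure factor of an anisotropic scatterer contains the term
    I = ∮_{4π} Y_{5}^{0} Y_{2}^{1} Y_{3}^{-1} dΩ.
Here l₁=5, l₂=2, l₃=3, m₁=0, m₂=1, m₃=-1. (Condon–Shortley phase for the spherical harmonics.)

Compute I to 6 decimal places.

0.169433

m-sum 0 ✓  L=10 even ✓  3≤3≤7 ✓
Π(2lᵢ+1) = 11×5×7 = 385
triangle coeff Δ(5,2,3) = 1/2310
Σ_t [2,2]: t=2:+1/144 = 1/144
(3j)²=10/231 [(5 2 3; 0 0 0)], sign=-1
Σ_t [3,3]: t=3:−1/288 = -1/288
(3j)²=5/231 [(5 2 3; 0 1 -1)], sign=-1
⇒ 4πI² = 250/693
I = (+1)√(250/693/(4π)) = 0.16943318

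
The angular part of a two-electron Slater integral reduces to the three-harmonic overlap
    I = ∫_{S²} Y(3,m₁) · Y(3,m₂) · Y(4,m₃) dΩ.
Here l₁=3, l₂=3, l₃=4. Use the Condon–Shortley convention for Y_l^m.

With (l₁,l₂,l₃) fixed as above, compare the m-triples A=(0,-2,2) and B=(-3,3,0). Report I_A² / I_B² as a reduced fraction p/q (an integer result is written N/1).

1/3

Shared (l₁,l₂,l₃)=(3,3,4): N and (l;000)² cancel in I_A²/I_B².
A: Δ = 2!·4!·4!/11! = 1/34650; Racah Σ t=0..1: t=0:+1/72 t=1:−1/96 = 1/288; ⇒ 3j(3 3 4; 0 -2 2)² = 1/462, sgn +1
B: Δ = 2!·4!·4!/11! = 1/34650; Racah Σ t=2..2: t=2:+1/1152 = 1/1152; ⇒ 3j(3 3 4; -3 3 0)² = 1/154, sgn +1
I_A²/I_B² = (1/462)/(1/154) = 1/3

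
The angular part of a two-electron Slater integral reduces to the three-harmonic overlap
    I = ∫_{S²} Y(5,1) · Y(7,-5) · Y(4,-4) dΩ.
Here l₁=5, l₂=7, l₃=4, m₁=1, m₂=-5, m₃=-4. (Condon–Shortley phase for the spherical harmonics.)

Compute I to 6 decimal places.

0.000000

Σmᵢ = -8 ≠ 0, so the φ-integral vanishes; I = 0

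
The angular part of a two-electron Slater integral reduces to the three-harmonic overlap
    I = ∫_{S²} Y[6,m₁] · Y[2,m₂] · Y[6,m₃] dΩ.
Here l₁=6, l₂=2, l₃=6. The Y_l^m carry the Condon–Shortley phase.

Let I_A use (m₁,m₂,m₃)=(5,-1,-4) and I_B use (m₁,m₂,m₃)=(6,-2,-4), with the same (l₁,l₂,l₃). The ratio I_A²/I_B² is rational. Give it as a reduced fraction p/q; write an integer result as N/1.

27/4

Shared (l₁,l₂,l₃)=(6,2,6): N and (l;000)² cancel in I_A²/I_B².
A: Δ = 2!·10!·2!/15! = 1/90090; Racah Σ t=0..1: t=0:+1/725760 t=1:−1/7257600 = 1/806400; ⇒ 3j(6 2 6; 5 -1 -4)² = 27/910, sgn +1
B: Δ = 2!·10!·2!/15! = 1/90090; Racah Σ t=0..0: t=0:+1/14515200 = 1/14515200; ⇒ 3j(6 2 6; 6 -2 -4)² = 2/455, sgn +1
I_A²/I_B² = (27/910)/(2/455) = 27/4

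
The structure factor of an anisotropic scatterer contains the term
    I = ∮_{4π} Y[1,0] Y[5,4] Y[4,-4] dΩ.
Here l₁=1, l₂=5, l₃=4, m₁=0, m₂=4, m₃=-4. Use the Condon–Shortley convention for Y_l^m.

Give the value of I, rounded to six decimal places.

0.147319

Checks pass: Σm=0; 10 even; l₃=4∈[4,6].
(2·1+1)(2·5+1)(2·4+1) = 297
Δ: 2! 0! 8! / 11! → 1/495
sum: t=1:−1/576 = -1/576
3j²(1 5 4; 0 0 0) = Δ·Π!·Σ² = 5/99  (sign -1)
sum: t=1:−1/40320 = -1/40320
3j²(1 5 4; 0 4 -4) = Δ·Π!·Σ² = 1/55  (sign -1)
combine: 4πI² = 297·5/99·1/55 = 3/11
take √, sign +1: I = 0.14731920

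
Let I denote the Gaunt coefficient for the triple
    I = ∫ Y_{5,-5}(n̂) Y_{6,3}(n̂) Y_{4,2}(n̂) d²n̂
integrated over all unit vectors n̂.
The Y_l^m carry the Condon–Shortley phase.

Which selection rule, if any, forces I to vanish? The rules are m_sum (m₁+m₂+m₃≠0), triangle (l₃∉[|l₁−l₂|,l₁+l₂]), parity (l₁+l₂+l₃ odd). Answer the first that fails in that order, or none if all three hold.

parity

Σmᵢ = 0  ✓
l₃∈[|l₁−l₂|,l₁+l₂]=[1,11], have l₃=4  ✓
Σlᵢ = 15 ⇒ odd  ✗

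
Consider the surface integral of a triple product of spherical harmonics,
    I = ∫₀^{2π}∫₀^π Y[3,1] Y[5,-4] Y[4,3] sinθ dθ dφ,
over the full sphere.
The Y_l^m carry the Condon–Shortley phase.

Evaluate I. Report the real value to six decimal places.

0.042401

Checks pass: Σm=0; 12 even; l₃=4∈[2,8].
(2·3+1)(2·5+1)(2·4+1) = 693
Δ: 4! 2! 6! / 13! → 1/180180
sum: t=1:−1/576 t=2:+1/144 t=3:−1/576 = 1/288
3j²(3 5 4; 0 0 0) = Δ·Π!·Σ² = 20/1001  (sign +1)
sum: t=0:+1/5760 t=1:−1/4320 = -1/17280
3j²(3 5 4; 1 -4 3) = Δ·Π!·Σ² = 7/4290  (sign +1)
combine: 4πI² = 693·20/1001·7/4290 = 42/1859
take √, sign +1: I = 0.04240138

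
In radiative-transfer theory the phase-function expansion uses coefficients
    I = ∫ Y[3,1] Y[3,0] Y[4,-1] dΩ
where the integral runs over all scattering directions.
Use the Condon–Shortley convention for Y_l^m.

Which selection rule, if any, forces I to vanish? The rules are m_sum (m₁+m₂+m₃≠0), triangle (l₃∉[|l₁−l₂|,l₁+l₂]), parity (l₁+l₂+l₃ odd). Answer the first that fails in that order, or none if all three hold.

none

Σmᵢ = 0  ✓
l₃∈[|l₁−l₂|,l₁+l₂]=[0,6], have l₃=4  ✓
Σlᵢ = 10 ⇒ even  ✓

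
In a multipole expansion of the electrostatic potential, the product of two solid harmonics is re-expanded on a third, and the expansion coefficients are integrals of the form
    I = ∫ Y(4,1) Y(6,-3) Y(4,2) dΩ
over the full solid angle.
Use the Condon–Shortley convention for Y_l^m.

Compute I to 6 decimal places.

Checks pass: Σm=0; 14 even; l₃=4∈[2,10].
(2·4+1)(2·6+1)(2·4+1) = 1053
Δ: 6! 2! 6! / 15! → 1/1261260
sum: t=2:+1/4608 t=3:−1/1296 t=4:+1/4608 = -7/20736
3j²(4 6 4; 0 0 0) = Δ·Π!·Σ² = 20/1287  (sign -1)
sum: t=1:−1/11520 t=2:+1/5760 t=3:−1/51840 = 7/103680
3j²(4 6 4; 1 -3 2) = Δ·Π!·Σ² = 7/858  (sign +1)
combine: 4πI² = 1053·20/1287·7/858 = 210/1573
take √, sign -1: I = -0.10307192

-0.103072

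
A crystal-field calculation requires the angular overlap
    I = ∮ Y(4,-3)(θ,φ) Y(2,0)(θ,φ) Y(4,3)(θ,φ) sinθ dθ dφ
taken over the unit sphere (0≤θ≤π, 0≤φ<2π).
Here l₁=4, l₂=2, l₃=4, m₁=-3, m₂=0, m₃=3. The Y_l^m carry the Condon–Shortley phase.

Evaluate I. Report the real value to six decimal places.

Checks pass: Σm=0; 10 even; l₃=4∈[2,6].
(2·4+1)(2·2+1)(2·4+1) = 405
Δ: 2! 6! 2! / 11! → 1/13860
sum: t=0:+1/192 t=1:−1/36 t=2:+1/192 = -5/288
3j²(4 2 4; 0 0 0) = Δ·Π!·Σ² = 20/693  (sign -1)
sum: t=1:−1/720 t=2:+1/480 = 1/1440
3j²(4 2 4; -3 0 3) = Δ·Π!·Σ² = 7/1980  (sign -1)
combine: 4πI² = 405·20/693·7/1980 = 5/121
take √, sign +1: I = 0.05734392

0.057344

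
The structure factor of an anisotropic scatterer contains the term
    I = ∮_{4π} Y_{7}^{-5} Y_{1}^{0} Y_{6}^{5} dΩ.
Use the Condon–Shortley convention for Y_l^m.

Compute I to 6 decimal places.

Checks pass: Σm=0; 14 even; l₃=6∈[6,8].
(2·7+1)(2·1+1)(2·6+1) = 585
Δ: 2! 12! 0! / 15! → 1/1365
sum: t=1:−1/518400 = -1/518400
3j²(7 1 6; 0 0 0) = Δ·Π!·Σ² = 7/195  (sign -1)
sum: t=1:−1/39916800 = -1/39916800
3j²(7 1 6; -5 0 5) = Δ·Π!·Σ² = 8/455  (sign +1)
combine: 4πI² = 585·7/195·8/455 = 24/65
take √, sign -1: I = -0.17141310

-0.171413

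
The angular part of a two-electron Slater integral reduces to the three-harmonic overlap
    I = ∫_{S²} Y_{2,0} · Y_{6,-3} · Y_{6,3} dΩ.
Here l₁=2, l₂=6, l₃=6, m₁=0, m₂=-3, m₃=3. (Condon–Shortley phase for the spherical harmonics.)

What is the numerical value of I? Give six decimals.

m-sum 0 ✓  L=14 even ✓  4≤6≤8 ✓
Π(2lᵢ+1) = 5×13×13 = 845
triangle coeff Δ(2,6,6) = 1/90090
Σ_t [0,2]: t=0:+1/69120 t=1:−1/14400 t=2:+1/69120 = -7/172800
(3j)²=14/715 [(2 6 6; 0 0 0)], sign=-1
Σ_t [0,2]: t=0:+1/120960 t=1:−1/80640 t=2:+1/1451520 = -1/290304
(3j)²=5/2002 [(2 6 6; 0 -3 3)], sign=+1
⇒ 4πI² = 5/121
I = (-1)√(5/121/(4π)) = -0.05734392

-0.057344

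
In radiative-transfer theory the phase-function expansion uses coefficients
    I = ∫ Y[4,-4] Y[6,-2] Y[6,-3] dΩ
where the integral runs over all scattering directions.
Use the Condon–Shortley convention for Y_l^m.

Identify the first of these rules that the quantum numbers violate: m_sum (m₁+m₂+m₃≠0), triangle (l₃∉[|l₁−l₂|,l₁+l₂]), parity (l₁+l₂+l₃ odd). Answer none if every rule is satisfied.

m_sum

Σmᵢ = -9  ✗
l₃∈[|l₁−l₂|,l₁+l₂]=[2,10], have l₃=6
Σlᵢ = 16 ⇒ even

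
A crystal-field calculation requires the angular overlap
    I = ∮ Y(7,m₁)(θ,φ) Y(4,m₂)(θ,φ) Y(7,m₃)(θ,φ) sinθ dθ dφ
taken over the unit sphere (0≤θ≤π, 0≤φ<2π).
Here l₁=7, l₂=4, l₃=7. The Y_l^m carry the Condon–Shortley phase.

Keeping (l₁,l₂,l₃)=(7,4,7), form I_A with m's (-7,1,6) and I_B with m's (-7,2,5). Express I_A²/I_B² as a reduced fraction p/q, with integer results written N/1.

Shared (l₁,l₂,l₃)=(7,4,7): N and (l;000)² cancel in I_A²/I_B².
A: Δ = 4!·10!·4!/19! = 1/58198140; Racah Σ t=4..4: t=4:+1/522547200 = 1/522547200; ⇒ 3j(7 4 7; -7 1 6)² = 143/5814, sgn -1
B: Δ = 4!·10!·4!/19! = 1/58198140; Racah Σ t=4..4: t=4:+1/348364800 = 1/348364800; ⇒ 3j(7 4 7; -7 2 5)² = 11/646, sgn +1
I_A²/I_B² = (143/5814)/(11/646) = 13/9

13/9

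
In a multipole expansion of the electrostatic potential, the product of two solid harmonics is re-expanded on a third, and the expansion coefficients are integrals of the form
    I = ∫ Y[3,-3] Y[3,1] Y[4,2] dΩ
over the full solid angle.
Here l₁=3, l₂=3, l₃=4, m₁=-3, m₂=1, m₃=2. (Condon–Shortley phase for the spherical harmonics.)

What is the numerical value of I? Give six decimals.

-0.188451

Checks pass: Σm=0; 10 even; l₃=4∈[0,6].
(2·3+1)(2·3+1)(2·4+1) = 441
Δ: 2! 4! 4! / 11! → 1/34650
sum: t=0:+1/72 t=1:−1/16 t=2:+1/72 = -5/144
3j²(3 3 4; 0 0 0) = Δ·Π!·Σ² = 2/77  (sign -1)
sum: t=2:+1/192 = 1/192
3j²(3 3 4; -3 1 2) = Δ·Π!·Σ² = 3/77  (sign +1)
combine: 4πI² = 441·2/77·3/77 = 54/121
take √, sign -1: I = -0.18845135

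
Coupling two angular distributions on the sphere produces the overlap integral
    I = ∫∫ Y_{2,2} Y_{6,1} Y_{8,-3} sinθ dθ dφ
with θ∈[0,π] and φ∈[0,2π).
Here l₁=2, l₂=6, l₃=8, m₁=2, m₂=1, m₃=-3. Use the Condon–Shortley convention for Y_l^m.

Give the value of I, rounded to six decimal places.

-0.154160

Checks pass: Σm=0; 16 even; l₃=8∈[4,8].
(2·2+1)(2·6+1)(2·8+1) = 1105
Δ: 0! 4! 12! / 17! → 1/30940
sum: t=0:+1/2073600 = 1/2073600
3j²(2 6 8; 0 0 0) = Δ·Π!·Σ² = 28/1105  (sign +1)
sum: t=0:+1/14515200 = 1/14515200
3j²(2 6 8; 2 1 -3) = Δ·Π!·Σ² = 33/3094  (sign -1)
combine: 4πI² = 1105·28/1105·33/3094 = 66/221
take √, sign -1: I = -0.15415972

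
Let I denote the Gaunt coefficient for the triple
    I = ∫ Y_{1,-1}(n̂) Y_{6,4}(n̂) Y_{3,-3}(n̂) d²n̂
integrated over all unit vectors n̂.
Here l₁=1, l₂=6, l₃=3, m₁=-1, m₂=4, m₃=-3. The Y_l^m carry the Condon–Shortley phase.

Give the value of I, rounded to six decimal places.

l₃=3 ∉ [5,7] — triangle fails ⇒ I = 0

0.000000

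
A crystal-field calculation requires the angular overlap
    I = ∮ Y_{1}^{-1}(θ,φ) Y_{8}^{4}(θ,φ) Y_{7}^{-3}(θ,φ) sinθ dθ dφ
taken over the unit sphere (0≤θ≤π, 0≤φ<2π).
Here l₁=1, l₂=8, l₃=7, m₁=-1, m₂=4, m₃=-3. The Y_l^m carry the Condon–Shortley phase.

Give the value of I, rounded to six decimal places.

0.248575

m-sum 0 ✓  L=16 even ✓  7≤7≤9 ✓
Π(2lᵢ+1) = 3×17×15 = 765
triangle coeff Δ(1,8,7) = 1/2040
Σ_t [1,1]: t=1:−1/25401600 = -1/25401600
(3j)²=8/255 [(1 8 7; 0 0 0)], sign=+1
Σ_t [2,2]: t=2:+1/174182400 = 1/174182400
(3j)²=11/340 [(1 8 7; -1 4 -3)], sign=+1
⇒ 4πI² = 66/85
I = (+1)√(66/85/(4π)) = 0.24857507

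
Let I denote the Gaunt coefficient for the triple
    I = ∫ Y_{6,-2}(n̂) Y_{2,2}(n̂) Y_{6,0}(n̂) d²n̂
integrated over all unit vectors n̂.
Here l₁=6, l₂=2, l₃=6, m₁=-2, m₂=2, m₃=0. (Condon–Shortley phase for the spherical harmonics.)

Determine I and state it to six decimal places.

-0.191909

m-sum 0 ✓  L=14 even ✓  4≤6≤8 ✓
Π(2lᵢ+1) = 13×5×13 = 845
triangle coeff Δ(6,2,6) = 1/90090
Σ_t [0,2]: t=0:+1/69120 t=1:−1/14400 t=2:+1/69120 = -7/172800
(3j)²=14/715 [(6 2 6; 0 0 0)], sign=-1
Σ_t [2,2]: t=2:+1/69120 = 1/69120
(3j)²=4/143 [(6 2 6; -2 2 0)], sign=+1
⇒ 4πI² = 56/121
I = (-1)√(56/121/(4π)) = -0.19190947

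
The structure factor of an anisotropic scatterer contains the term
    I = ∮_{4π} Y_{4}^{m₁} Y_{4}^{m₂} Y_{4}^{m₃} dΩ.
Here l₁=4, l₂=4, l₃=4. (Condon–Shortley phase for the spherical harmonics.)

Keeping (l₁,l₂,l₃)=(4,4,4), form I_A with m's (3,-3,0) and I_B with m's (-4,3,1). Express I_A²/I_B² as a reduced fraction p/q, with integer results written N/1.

l's match ⇒ only the (l;m) 3-j factors differ between A and B.
A: triangle coeff Δ(4,4,4) = 1/450450; Σ_t [0,1]: t=0:+1/864 t=1:−1/3456 = 1/1152; (3j)²=7/286 [(4 4 4; 3 -3 0)], sign=+1
B: triangle coeff Δ(4,4,4) = 1/450450; Σ_t [4,4]: t=4:+1/3456 = 1/3456; (3j)²=35/1287 [(4 4 4; -4 3 1)], sign=-1
I_A²/I_B² = (7/286)/(35/1287) = 9/10

9/10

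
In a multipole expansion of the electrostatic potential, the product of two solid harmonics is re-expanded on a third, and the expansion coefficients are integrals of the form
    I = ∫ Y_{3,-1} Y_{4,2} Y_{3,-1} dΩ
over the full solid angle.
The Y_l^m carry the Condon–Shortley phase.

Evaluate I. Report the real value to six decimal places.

0.162193

Checks pass: Σm=0; 10 even; l₃=3∈[1,7].
(2·3+1)(2·4+1)(2·3+1) = 441
Δ: 4! 2! 4! / 11! → 1/34650
sum: t=1:−1/72 t=2:+1/16 t=3:−1/72 = 5/144
3j²(3 4 3; 0 0 0) = Δ·Π!·Σ² = 2/77  (sign -1)
sum: t=2:+1/192 t=3:−1/36 t=4:+1/192 = -5/288
3j²(3 4 3; -1 2 -1) = Δ·Π!·Σ² = 20/693  (sign -1)
combine: 4πI² = 441·2/77·20/693 = 40/121
take √, sign +1: I = 0.16219310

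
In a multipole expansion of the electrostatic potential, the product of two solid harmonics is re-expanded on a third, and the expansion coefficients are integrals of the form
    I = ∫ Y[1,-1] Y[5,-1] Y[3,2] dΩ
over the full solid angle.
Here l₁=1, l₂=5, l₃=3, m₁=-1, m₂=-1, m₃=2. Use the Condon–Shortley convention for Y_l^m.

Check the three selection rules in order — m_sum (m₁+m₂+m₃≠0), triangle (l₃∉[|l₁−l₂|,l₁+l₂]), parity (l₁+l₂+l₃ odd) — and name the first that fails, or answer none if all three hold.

triangle

m₁+m₂+m₃ = -1 − 1 + 2 = 0  ✓
triangle: |1−5|=4 ≤ l₃=3 ≤ 1+5=6  ✗
parity: l₁+l₂+l₃ = 9 is odd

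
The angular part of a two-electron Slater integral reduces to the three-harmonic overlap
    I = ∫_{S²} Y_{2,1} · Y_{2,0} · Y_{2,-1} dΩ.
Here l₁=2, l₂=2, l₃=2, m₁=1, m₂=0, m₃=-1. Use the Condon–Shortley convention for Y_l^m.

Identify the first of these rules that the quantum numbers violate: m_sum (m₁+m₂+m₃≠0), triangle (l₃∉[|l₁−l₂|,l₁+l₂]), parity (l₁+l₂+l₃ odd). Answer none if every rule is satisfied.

none

Σmᵢ = 0  ✓
l₃∈[|l₁−l₂|,l₁+l₂]=[0,4], have l₃=2  ✓
Σlᵢ = 6 ⇒ even  ✓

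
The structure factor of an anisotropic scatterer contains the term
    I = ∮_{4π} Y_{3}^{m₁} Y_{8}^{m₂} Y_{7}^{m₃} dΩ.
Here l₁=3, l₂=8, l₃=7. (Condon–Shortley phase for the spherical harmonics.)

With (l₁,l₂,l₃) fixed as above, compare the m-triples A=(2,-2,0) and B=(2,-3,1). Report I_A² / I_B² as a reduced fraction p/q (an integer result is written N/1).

Shared (l₁,l₂,l₃)=(3,8,7): N and (l;000)² cancel in I_A²/I_B².
A: Δ = 4!·2!·12!/19! = 1/5290740; Racah Σ t=0..1: t=0:+1/12441600 t=1:−1/7257600 = -1/17418240; ⇒ 3j(3 8 7; 2 -2 0)² = 125/25194, sgn +1
B: Δ = 4!·2!·12!/19! = 1/5290740; Racah Σ t=0..1: t=0:+1/14515200 t=1:−1/11612160 = -1/58060800; ⇒ 3j(3 8 7; 2 -3 1)² = 55/58786, sgn -1
I_A²/I_B² = (125/25194)/(55/58786) = 175/33

175/33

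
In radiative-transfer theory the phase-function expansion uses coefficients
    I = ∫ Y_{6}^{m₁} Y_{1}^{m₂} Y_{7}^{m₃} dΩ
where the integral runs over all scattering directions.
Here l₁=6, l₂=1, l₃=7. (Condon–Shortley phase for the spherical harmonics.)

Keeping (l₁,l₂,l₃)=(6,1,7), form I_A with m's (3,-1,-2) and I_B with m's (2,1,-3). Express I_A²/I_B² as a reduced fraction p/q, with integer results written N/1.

l's match ⇒ only the (l;m) 3-j factors differ between A and B.
A: triangle coeff Δ(6,1,7) = 1/1365; Σ_t [0,0]: t=0:+1/4354560 = 1/4354560; (3j)²=2/273 [(6 1 7; 3 -1 -2)], sign=-1
B: triangle coeff Δ(6,1,7) = 1/1365; Σ_t [0,0]: t=0:+1/1935360 = 1/1935360; (3j)²=3/91 [(6 1 7; 2 1 -3)], sign=+1
I_A²/I_B² = (2/273)/(3/91) = 2/9

2/9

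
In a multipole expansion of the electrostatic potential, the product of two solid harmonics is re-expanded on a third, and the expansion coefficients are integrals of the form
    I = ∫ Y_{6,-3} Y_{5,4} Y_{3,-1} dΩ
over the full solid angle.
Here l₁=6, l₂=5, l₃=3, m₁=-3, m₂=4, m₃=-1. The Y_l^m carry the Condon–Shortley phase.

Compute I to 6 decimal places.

0.176531

m-sum 0 ✓  L=14 even ✓  1≤3≤11 ✓
Π(2lᵢ+1) = 13×11×7 = 1001
triangle coeff Δ(6,5,3) = 1/675675
Σ_t [3,5]: t=3:−1/8640 t=4:+1/2304 t=5:−1/8640 = 7/34560
(3j)²=7/429 [(6 5 3; 0 0 0)], sign=-1
Σ_t [7,8]: t=7:−1/40320 t=8:+1/241920 = -1/48384
(3j)²=24/1001 [(6 5 3; -3 4 -1)], sign=-1
⇒ 4πI² = 56/143
I = (+1)√(56/143/(4π)) = 0.17653103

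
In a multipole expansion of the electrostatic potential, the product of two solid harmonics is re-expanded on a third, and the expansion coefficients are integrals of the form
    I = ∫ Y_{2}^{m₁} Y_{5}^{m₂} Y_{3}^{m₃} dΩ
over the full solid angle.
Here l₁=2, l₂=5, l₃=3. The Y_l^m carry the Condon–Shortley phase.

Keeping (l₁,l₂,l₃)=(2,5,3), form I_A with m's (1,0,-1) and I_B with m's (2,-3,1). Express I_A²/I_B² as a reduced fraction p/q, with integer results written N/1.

5/7

Shared (l₁,l₂,l₃)=(2,5,3): N and (l;000)² cancel in I_A²/I_B².
A: Δ = 4!·0!·6!/11! = 1/2310; Racah Σ t=1..1: t=1:−1/288 = -1/288; ⇒ 3j(2 5 3; 1 0 -1)² = 5/231, sgn -1
B: Δ = 4!·0!·6!/11! = 1/2310; Racah Σ t=0..0: t=0:+1/1152 = 1/1152; ⇒ 3j(2 5 3; 2 -3 1)² = 1/33, sgn +1
I_A²/I_B² = (5/231)/(1/33) = 5/7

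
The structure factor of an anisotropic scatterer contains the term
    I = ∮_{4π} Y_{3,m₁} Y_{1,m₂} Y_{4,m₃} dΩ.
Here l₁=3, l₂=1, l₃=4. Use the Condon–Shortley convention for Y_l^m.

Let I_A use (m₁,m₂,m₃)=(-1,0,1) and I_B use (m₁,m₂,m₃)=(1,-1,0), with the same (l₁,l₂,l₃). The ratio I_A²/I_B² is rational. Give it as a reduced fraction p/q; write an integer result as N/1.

Same 3,1,4: normalisation and zero-m 3j drop out of the ratio.
A: Δ: 0! 6! 2! / 9! → 1/252; sum: t=0:+1/48 = 1/48; 3j²(3 1 4; -1 0 1) = Δ·Π!·Σ² = 5/84  (sign -1)
B: Δ: 0! 6! 2! / 9! → 1/252; sum: t=0:+1/96 = 1/96; 3j²(3 1 4; 1 -1 0) = Δ·Π!·Σ² = 1/42  (sign +1)
I_A²/I_B² = (5/84)/(1/42) = 5/2

5/2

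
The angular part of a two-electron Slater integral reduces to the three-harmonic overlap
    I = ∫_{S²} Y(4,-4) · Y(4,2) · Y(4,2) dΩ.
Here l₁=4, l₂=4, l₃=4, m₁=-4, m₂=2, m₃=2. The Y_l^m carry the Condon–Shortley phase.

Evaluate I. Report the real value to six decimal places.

0.190983

Rules hold: Σm=0, L=12 even, 0≤4≤8.
N = 9·9·9 = 729
Δ = 4!·4!·4!/13! = 1/450450
Racah Σ t=0..4: t=0:+1/13824 t=1:−1/216 t=2:+1/64 t=3:−1/216 t=4:+1/13824 = 5/768
⇒ 3j(4 4 4; 0 0 0)² = 18/1001, sgn +1
Racah Σ t=4..4: t=4:+1/2304 = 1/2304
⇒ 3j(4 4 4; -4 2 2)² = 5/143, sgn +1
4πI² = N·(3j₀)²·(3jₘ)² = 65610/143143
I = +1·√(0.458353/4π) = 0.19098314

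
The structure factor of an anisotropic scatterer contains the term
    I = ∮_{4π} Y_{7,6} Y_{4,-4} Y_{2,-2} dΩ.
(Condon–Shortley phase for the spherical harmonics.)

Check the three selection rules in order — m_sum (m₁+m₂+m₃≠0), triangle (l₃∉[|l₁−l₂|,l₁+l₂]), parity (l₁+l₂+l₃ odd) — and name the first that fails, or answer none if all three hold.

triangle

azimuthal sum: 6 − 4 − 2 = 0  ✓
3 ≤ 2 ≤ 11 (triangle on l)  ✗
L = 7 + 4 + 2 = 13 (odd)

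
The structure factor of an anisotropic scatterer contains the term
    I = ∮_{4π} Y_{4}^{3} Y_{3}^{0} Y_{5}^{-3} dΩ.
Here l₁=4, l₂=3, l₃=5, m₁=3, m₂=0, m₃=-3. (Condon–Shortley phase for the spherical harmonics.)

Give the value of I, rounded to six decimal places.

0.103862

Rules hold: Σm=0, L=12 even, 1≤5≤7.
N = 9·7·11 = 693
Δ = 2!·6!·4!/13! = 1/180180
Racah Σ t=0..2: t=0:+1/576 t=1:−1/144 t=2:+1/576 = -1/288
⇒ 3j(4 3 5; 0 0 0)² = 20/1001, sgn +1
Racah Σ t=0..1: t=0:+1/1440 t=1:−1/2880 = 1/2880
⇒ 3j(4 3 5; 3 0 -3)² = 7/715, sgn +1
4πI² = N·(3j₀)²·(3jₘ)² = 252/1859
I = +1·√(0.135557/4π) = 0.10386175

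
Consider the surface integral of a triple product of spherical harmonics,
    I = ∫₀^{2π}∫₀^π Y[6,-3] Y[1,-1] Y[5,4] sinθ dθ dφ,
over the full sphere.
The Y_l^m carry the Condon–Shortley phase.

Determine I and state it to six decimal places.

-0.070770

Checks pass: Σm=0; 12 even; l₃=5∈[5,7].
(2·6+1)(2·1+1)(2·5+1) = 429
Δ: 2! 10! 0! / 13! → 1/858
sum: t=1:−1/14400 = -1/14400
3j²(6 1 5; 0 0 0) = Δ·Π!·Σ² = 6/143  (sign +1)
sum: t=0:+1/725760 = 1/725760
3j²(6 1 5; -3 -1 4) = Δ·Π!·Σ² = 1/286  (sign -1)
combine: 4πI² = 429·6/143·1/286 = 9/143
take √, sign -1: I = -0.07076985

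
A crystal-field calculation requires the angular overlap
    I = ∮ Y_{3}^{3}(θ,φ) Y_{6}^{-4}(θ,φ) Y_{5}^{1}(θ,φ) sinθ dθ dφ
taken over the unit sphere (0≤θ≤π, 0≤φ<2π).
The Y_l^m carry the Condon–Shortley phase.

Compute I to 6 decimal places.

-0.190675

m-sum 0 ✓  L=14 even ✓  3≤5≤9 ✓
Π(2lᵢ+1) = 7×13×11 = 1001
triangle coeff Δ(3,6,5) = 1/675675
Σ_t [1,3]: t=1:−1/8640 t=2:+1/2304 t=3:−1/8640 = 7/34560
(3j)²=7/429 [(3 6 5; 0 0 0)], sign=-1
Σ_t [0,0]: t=0:+1/69120 = 1/69120
(3j)²=4/143 [(3 6 5; 3 -4 1)], sign=+1
⇒ 4πI² = 196/429
I = (-1)√(196/429/(4π)) = -0.19067531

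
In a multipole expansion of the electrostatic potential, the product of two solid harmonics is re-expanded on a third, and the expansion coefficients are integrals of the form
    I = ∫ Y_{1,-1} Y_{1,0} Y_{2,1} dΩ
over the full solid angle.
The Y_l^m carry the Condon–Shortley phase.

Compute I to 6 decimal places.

-0.218510

m-sum 0 ✓  L=4 even ✓  0≤2≤2 ✓
Π(2lᵢ+1) = 3×3×5 = 45
triangle coeff Δ(1,1,2) = 1/30
Σ_t [0,0]: t=0:+1/1 = 1/1
(3j)²=2/15 [(1 1 2; 0 0 0)], sign=+1
Σ_t [0,0]: t=0:+1/2 = 1/2
(3j)²=1/10 [(1 1 2; -1 0 1)], sign=-1
⇒ 4πI² = 3/5
I = (-1)√(3/5/(4π)) = -0.21850969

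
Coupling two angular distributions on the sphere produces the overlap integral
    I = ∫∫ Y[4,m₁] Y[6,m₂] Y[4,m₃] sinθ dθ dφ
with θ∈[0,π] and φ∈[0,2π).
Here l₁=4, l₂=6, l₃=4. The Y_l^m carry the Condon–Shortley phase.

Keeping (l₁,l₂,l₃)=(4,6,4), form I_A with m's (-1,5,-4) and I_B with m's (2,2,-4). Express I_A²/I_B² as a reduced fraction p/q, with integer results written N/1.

33/10

l's match ⇒ only the (l;m) 3-j factors differ between A and B.
A: triangle coeff Δ(4,6,4) = 1/1261260; Σ_t [5,5]: t=5:−1/172800 = -1/172800; (3j)²=2/65 [(4 6 4; -1 5 -4)], sign=-1
B: triangle coeff Δ(4,6,4) = 1/1261260; Σ_t [2,2]: t=2:+1/69120 = 1/69120; (3j)²=4/429 [(4 6 4; 2 2 -4)], sign=+1
I_A²/I_B² = (2/65)/(4/429) = 33/10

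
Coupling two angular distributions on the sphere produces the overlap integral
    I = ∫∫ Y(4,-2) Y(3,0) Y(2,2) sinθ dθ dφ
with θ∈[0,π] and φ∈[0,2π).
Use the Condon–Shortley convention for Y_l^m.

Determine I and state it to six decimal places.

l₁+l₂+l₃=9 is odd: 3j(l;000)=0 ⇒ I=0

0.000000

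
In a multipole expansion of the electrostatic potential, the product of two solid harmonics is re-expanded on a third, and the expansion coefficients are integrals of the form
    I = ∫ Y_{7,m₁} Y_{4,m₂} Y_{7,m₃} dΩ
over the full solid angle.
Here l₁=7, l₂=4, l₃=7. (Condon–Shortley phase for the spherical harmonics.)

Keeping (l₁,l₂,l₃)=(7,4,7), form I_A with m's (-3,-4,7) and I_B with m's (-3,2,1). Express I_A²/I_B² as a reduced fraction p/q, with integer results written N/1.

l's match ⇒ only the (l;m) 3-j factors differ between A and B.
A: triangle coeff Δ(7,4,7) = 1/58198140; Σ_t [0,0]: t=0:+1/2090188800 = 1/2090188800; (3j)²=7/5814 [(7 4 7; -3 -4 7)], sign=+1
B: triangle coeff Δ(7,4,7) = 1/58198140; Σ_t [2,4]: t=2:+1/7741440 t=3:−1/1088640 t=4:+1/1658880 = -13/69672960; (3j)²=325/149226 [(7 4 7; -3 2 1)], sign=-1
I_A²/I_B² = (7/5814)/(325/149226) = 539/975

539/975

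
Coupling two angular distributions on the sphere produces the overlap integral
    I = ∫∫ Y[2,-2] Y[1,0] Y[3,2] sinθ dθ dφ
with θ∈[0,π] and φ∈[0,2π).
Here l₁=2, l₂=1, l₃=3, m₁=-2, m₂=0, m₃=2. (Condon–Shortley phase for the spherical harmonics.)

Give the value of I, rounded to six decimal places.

0.184674

Checks pass: Σm=0; 6 even; l₃=3∈[1,3].
(2·2+1)(2·1+1)(2·3+1) = 105
Δ: 0! 4! 2! / 7! → 1/105
sum: t=0:+1/4 = 1/4
3j²(2 1 3; 0 0 0) = Δ·Π!·Σ² = 3/35  (sign -1)
sum: t=0:+1/24 = 1/24
3j²(2 1 3; -2 0 2) = Δ·Π!·Σ² = 1/21  (sign -1)
combine: 4πI² = 105·3/35·1/21 = 3/7
take √, sign +1: I = 0.18467439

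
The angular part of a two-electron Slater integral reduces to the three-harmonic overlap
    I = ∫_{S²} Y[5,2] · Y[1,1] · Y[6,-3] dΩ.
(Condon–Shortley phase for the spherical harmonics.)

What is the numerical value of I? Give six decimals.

-0.245154

Checks pass: Σm=0; 12 even; l₃=6∈[4,6].
(2·5+1)(2·1+1)(2·6+1) = 429
Δ: 0! 10! 2! / 13! → 1/858
sum: t=0:+1/14400 = 1/14400
3j²(5 1 6; 0 0 0) = Δ·Π!·Σ² = 6/143  (sign +1)
sum: t=0:+1/60480 = 1/60480
3j²(5 1 6; 2 1 -3) = Δ·Π!·Σ² = 6/143  (sign -1)
combine: 4πI² = 429·6/143·6/143 = 108/143
take √, sign -1: I = -0.24515397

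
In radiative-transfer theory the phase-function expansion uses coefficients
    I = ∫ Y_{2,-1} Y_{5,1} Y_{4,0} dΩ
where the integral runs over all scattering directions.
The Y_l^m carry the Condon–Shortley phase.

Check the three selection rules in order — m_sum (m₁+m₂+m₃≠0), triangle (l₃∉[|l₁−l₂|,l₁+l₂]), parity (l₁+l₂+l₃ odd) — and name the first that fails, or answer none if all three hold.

parity

m₁+m₂+m₃ = -1 + 1 + 0 = 0  ✓
triangle: |2−5|=3 ≤ l₃=4 ≤ 2+5=7  ✓
parity: l₁+l₂+l₃ = 11 is odd  ✗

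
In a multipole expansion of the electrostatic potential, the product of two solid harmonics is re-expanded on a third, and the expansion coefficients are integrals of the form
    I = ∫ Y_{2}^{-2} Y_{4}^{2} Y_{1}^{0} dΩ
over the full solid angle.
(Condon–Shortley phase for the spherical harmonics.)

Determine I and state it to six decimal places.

l₃=1 ∉ [2,6] — triangle fails ⇒ I = 0

0.000000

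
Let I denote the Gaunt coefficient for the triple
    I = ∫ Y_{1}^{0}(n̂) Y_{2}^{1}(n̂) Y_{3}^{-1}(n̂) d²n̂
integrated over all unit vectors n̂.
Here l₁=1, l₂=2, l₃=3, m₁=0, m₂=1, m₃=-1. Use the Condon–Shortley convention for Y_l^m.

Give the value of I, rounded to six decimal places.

Checks pass: Σm=0; 6 even; l₃=3∈[1,3].
(2·1+1)(2·2+1)(2·3+1) = 105
Δ: 0! 2! 4! / 7! → 1/105
sum: t=0:+1/4 = 1/4
3j²(1 2 3; 0 0 0) = Δ·Π!·Σ² = 3/35  (sign -1)
sum: t=0:+1/6 = 1/6
3j²(1 2 3; 0 1 -1) = Δ·Π!·Σ² = 8/105  (sign +1)
combine: 4πI² = 105·3/35·8/105 = 24/35
take √, sign -1: I = -0.23359668

-0.233597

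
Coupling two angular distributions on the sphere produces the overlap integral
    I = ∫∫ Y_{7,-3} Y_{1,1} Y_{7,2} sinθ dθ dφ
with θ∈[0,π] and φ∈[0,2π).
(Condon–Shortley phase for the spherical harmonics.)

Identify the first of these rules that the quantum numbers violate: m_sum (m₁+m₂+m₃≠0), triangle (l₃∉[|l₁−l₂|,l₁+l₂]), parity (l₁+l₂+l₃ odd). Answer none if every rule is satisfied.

Σmᵢ = 0  ✓
l₃∈[|l₁−l₂|,l₁+l₂]=[6,8], have l₃=7  ✓
Σlᵢ = 15 ⇒ odd  ✗

parity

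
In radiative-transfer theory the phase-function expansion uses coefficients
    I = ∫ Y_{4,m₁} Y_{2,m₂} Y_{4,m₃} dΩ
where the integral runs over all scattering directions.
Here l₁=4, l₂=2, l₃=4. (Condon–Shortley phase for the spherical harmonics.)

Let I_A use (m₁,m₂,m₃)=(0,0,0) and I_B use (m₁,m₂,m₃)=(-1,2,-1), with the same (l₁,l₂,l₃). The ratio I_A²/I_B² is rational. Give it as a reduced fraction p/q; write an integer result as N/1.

2/3

Same 4,2,4: normalisation and zero-m 3j drop out of the ratio.
A: Δ: 2! 6! 2! / 11! → 1/13860; sum: t=0:+1/192 t=1:−1/36 t=2:+1/192 = -5/288; 3j²(4 2 4; 0 0 0) = Δ·Π!·Σ² = 20/693  (sign -1)
B: Δ: 2! 6! 2! / 11! → 1/13860; sum: t=2:+1/144 = 1/144; 3j²(4 2 4; -1 2 -1) = Δ·Π!·Σ² = 10/231  (sign -1)
I_A²/I_B² = (20/693)/(10/231) = 2/3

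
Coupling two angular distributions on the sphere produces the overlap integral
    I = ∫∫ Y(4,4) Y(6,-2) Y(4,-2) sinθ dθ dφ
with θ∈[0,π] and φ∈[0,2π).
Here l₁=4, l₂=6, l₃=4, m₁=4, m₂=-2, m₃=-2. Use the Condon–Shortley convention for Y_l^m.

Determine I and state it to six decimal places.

-0.110189

m-sum 0 ✓  L=14 even ✓  2≤4≤10 ✓
Π(2lᵢ+1) = 9×13×9 = 1053
triangle coeff Δ(4,6,4) = 1/1261260
Σ_t [2,4]: t=2:+1/4608 t=3:−1/1296 t=4:+1/4608 = -7/20736
(3j)²=20/1287 [(4 6 4; 0 0 0)], sign=-1
Σ_t [0,0]: t=0:+1/69120 = 1/69120
(3j)²=4/429 [(4 6 4; 4 -2 -2)], sign=+1
⇒ 4πI² = 240/1573
I = (-1)√(240/1573/(4π)) = -0.11018851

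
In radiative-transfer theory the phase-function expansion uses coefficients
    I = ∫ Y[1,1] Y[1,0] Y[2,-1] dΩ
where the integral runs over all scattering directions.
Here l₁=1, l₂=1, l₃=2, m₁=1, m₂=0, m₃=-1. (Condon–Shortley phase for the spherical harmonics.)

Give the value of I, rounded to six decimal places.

Rules hold: Σm=0, L=4 even, 0≤2≤2.
N = 3·3·5 = 45
Δ = 0!·2!·2!/5! = 1/30
Racah Σ t=0..0: t=0:+1/1 = 1/1
⇒ 3j(1 1 2; 0 0 0)² = 2/15, sgn +1
Racah Σ t=0..0: t=0:+1/2 = 1/2
⇒ 3j(1 1 2; 1 0 -1)² = 1/10, sgn -1
4πI² = N·(3j₀)²·(3jₘ)² = 3/5
I = -1·√(0.6/4π) = -0.21850969

-0.218510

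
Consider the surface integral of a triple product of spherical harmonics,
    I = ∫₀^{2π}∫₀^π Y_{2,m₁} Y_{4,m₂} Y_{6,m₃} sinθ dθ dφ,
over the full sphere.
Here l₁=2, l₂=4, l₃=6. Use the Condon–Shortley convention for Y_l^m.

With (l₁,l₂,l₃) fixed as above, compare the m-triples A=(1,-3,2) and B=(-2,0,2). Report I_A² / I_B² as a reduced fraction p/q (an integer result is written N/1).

16/35

l's match ⇒ only the (l;m) 3-j factors differ between A and B.
A: triangle coeff Δ(2,4,6) = 1/6435; Σ_t [0,0]: t=0:+1/30240 = 1/30240; (3j)²=32/6435 [(2 4 6; 1 -3 2)], sign=+1
B: triangle coeff Δ(2,4,6) = 1/6435; Σ_t [0,0]: t=0:+1/13824 = 1/13824; (3j)²=14/1287 [(2 4 6; -2 0 2)], sign=+1
I_A²/I_B² = (32/6435)/(14/1287) = 16/35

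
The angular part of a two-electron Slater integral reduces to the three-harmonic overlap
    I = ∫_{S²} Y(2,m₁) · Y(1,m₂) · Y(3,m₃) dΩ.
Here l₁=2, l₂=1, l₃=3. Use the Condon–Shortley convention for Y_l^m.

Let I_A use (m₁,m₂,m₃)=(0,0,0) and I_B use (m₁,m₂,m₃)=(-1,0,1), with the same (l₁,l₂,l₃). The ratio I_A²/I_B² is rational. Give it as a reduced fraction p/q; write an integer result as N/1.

l's match ⇒ only the (l;m) 3-j factors differ between A and B.
A: triangle coeff Δ(2,1,3) = 1/105; Σ_t [0,0]: t=0:+1/4 = 1/4; (3j)²=3/35 [(2 1 3; 0 0 0)], sign=-1
B: triangle coeff Δ(2,1,3) = 1/105; Σ_t [0,0]: t=0:+1/6 = 1/6; (3j)²=8/105 [(2 1 3; -1 0 1)], sign=+1
I_A²/I_B² = (3/35)/(8/105) = 9/8

9/8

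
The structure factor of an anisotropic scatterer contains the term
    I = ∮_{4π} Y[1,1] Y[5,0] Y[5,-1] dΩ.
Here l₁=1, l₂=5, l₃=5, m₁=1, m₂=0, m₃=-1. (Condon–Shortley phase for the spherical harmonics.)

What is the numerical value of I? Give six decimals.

0.000000

l₁+l₂+l₃=11 is odd: 3j(l;000)=0 ⇒ I=0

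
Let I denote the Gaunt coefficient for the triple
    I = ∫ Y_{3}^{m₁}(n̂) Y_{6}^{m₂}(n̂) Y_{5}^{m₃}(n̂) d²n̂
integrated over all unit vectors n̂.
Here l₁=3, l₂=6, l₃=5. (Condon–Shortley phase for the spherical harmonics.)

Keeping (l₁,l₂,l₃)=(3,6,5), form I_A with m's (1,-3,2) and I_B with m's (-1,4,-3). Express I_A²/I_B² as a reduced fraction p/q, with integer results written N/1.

Shared (l₁,l₂,l₃)=(3,6,5): N and (l;000)² cancel in I_A²/I_B².
A: Δ = 4!·2!·8!/15! = 1/675675; Racah Σ t=0..2: t=0:+1/34560 t=1:−1/8640 t=2:+1/40320 = -1/16128; ⇒ 3j(3 6 5; 1 -3 2)² = 18/1001, sgn +1
B: Δ = 4!·2!·8!/15! = 1/675675; Racah Σ t=2..4: t=2:+1/322560 t=3:−1/30240 t=4:+1/69120 = -1/64512; ⇒ 3j(3 6 5; -1 4 -3)² = 10/1001, sgn -1
I_A²/I_B² = (18/1001)/(10/1001) = 9/5

9/5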